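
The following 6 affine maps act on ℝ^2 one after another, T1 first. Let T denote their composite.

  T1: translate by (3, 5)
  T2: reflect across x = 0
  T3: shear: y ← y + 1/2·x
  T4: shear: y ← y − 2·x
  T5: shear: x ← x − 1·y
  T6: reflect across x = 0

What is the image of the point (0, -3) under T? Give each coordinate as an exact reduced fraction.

T1 translate by (3, 5): (0, -3) → (3, 2)
T2 reflect across x = 0: (3, 2) → (-3, 2)
T3 shear: y ← y + 1/2·x: (-3, 2) → (-3, 1/2)
T4 shear: y ← y − 2·x: (-3, 1/2) → (-3, 13/2)
T5 shear: x ← x − 1·y: (-3, 13/2) → (-19/2, 13/2)
T6 reflect across x = 0: (-19/2, 13/2) → (19/2, 13/2)

T(p) = (19/2, 13/2)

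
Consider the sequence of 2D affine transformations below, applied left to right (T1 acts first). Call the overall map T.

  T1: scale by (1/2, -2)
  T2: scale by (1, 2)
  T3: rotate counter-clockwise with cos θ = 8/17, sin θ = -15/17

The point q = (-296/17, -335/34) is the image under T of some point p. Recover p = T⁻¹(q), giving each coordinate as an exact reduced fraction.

p = (1, 5)

T1 = [1/2 0 0; 0 -2 0; 0 0 1]
T2·T1 = [1/2 0 0; 0 -4 0; 0 0 1]
T3·…·T1 = [4/17 -60/17 0; -15/34 -32/17 0; 0 0 1]
det M = -2; M⁻¹ = [16/17 -30/17 0; -15/68 -2/17 0; 0 0 1]
M⁻¹ · (-296/17, -335/34)ᵀ = (1, 5)ᵀ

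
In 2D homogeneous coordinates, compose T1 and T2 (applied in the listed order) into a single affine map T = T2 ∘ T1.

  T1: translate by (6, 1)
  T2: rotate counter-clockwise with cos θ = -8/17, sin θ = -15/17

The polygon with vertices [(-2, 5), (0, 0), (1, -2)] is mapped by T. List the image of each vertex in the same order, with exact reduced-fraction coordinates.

image vertices: (58/17, -108/17), (-33/17, -98/17), (-71/17, -97/17)

T1 translate by (6, 1): (-2, 5) → (4, 6); (0, 0) → (6, 1); (1, -2) → (7, -1)
T2 rotate counter-clockwise with cos θ = -8/17, sin θ = -15/17: (4, 6) → (58/17, -108/17); (6, 1) → (-33/17, -98/17); (7, -1) → (-71/17, -97/17)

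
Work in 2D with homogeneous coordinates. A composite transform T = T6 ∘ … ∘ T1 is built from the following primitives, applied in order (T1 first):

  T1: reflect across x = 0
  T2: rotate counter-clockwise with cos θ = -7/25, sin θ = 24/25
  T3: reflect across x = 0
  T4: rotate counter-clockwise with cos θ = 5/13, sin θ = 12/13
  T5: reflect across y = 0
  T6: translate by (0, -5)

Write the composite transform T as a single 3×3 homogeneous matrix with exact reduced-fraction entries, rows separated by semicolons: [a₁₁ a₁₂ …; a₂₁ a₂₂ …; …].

T = [253/325 204/325 0; 204/325 -253/325 -5; 0 0 1]

T1 = [-1 0 0; 0 1 0; 0 0 1]
T2·T1 = [7/25 -24/25 0; -24/25 -7/25 0; 0 0 1]
T3·…·T1 = [-7/25 24/25 0; -24/25 -7/25 0; 0 0 1]
T4·…·T1 = [253/325 204/325 0; -204/325 253/325 0; 0 0 1]
T5·…·T1 = [253/325 204/325 0; 204/325 -253/325 0; 0 0 1]
T6·…·T1 = [253/325 204/325 0; 204/325 -253/325 -5; 0 0 1]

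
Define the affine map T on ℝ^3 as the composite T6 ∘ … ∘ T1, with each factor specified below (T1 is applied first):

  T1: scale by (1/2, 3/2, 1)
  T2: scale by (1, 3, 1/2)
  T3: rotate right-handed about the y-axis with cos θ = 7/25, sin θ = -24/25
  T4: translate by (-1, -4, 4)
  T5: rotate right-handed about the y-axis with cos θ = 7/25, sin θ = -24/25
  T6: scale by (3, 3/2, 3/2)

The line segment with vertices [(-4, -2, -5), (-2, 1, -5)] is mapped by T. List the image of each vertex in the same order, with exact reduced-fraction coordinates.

T1 scale by (1/2, 3/2, 1): (-4, -2, -5) → (-2, -3, -5); (-2, 1, -5) → (-1, 3/2, -5)
T2 scale by (1, 3, 1/2): (-2, -3, -5) → (-2, -9, -5/2); (-1, 3/2, -5) → (-1, 9/2, -5/2)
T3 rotate right-handed about the y-axis with cos θ = 7/25, sin θ = -24/25: (-2, -9, -5/2) → (46/25, -9, -131/50); (-1, 9/2, -5/2) → (53/25, 9/2, -83/50)
T4 translate by (-1, -4, 4): (46/25, -9, -131/50) → (21/25, -13, 69/50); (53/25, 9/2, -83/50) → (28/25, 1/2, 117/50)
T5 rotate right-handed about the y-axis with cos θ = 7/25, sin θ = -24/25: (21/25, -13, 69/50) → (-681/625, -13, 1491/1250); (28/25, 1/2, 117/50) → (-1208/625, 1/2, 2163/1250)
T6 scale by (3, 3/2, 3/2): (-681/625, -13, 1491/1250) → (-2043/625, -39/2, 4473/2500); (-1208/625, 1/2, 2163/1250) → (-3624/625, 3/4, 6489/2500)

image vertices: (-2043/625, -39/2, 4473/2500), (-3624/625, 3/4, 6489/2500)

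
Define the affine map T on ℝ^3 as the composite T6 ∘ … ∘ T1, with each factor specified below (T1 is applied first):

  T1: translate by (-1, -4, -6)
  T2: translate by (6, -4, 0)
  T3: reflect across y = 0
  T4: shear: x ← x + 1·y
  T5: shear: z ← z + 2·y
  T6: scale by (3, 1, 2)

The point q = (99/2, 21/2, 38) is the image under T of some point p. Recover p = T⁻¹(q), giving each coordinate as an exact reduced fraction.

p = (1, -5/2, 4)

T1 = [1 0 0 -1; 0 1 0 -4; 0 0 1 -6; 0 0 0 1]
T2·T1 = [1 0 0 5; 0 1 0 -8; 0 0 1 -6; 0 0 0 1]
T3·…·T1 = [1 0 0 5; 0 -1 0 8; 0 0 1 -6; 0 0 0 1]
T4·…·T1 = [1 -1 0 13; 0 -1 0 8; 0 0 1 -6; 0 0 0 1]
T5·…·T1 = [1 -1 0 13; 0 -1 0 8; 0 -2 1 10; 0 0 0 1]
T6·…·T1 = [3 -3 0 39; 0 -1 0 8; 0 -4 2 20; 0 0 0 1]
det M = -6; M⁻¹ = [1/3 -1 0 -5; 0 -1 0 8; 0 -2 1/2 6; 0 0 0 1]
M⁻¹ · (99/2, 21/2, 38)ᵀ = (1, -5/2, 4)ᵀ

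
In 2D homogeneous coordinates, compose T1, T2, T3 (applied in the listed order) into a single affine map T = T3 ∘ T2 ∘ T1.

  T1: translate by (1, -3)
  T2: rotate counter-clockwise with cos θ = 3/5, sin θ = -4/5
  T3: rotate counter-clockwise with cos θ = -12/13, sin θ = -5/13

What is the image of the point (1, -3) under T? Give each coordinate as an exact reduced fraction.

T(p) = (86/65, 402/65)

T1 translate by (1, -3): (1, -3) → (2, -6)
T2 rotate counter-clockwise with cos θ = 3/5, sin θ = -4/5: (2, -6) → (-18/5, -26/5)
T3 rotate counter-clockwise with cos θ = -12/13, sin θ = -5/13: (-18/5, -26/5) → (86/65, 402/65)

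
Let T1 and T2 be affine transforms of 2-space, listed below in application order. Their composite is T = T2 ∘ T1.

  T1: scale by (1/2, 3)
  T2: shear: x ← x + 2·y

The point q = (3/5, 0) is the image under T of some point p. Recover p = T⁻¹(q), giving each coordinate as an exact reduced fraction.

p = (6/5, 0)

T1 = [1/2 0 0; 0 3 0; 0 0 1]
T2·T1 = [1/2 6 0; 0 3 0; 0 0 1]
det M = 3/2; M⁻¹ = [2 -4 0; 0 1/3 0; 0 0 1]
M⁻¹ · (3/5, 0)ᵀ = (6/5, 0)ᵀ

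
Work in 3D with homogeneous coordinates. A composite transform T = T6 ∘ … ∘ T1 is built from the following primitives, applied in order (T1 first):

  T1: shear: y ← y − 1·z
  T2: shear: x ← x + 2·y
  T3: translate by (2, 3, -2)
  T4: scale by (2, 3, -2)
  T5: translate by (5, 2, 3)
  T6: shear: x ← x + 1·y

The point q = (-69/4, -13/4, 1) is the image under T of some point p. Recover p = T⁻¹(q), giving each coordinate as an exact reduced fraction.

p = (-2, -7/4, 3)

T1 = [1 0 0 0; 0 1 -1 0; 0 0 1 0; 0 0 0 1]
T2·T1 = [1 2 -2 0; 0 1 -1 0; 0 0 1 0; 0 0 0 1]
T3·…·T1 = [1 2 -2 2; 0 1 -1 3; 0 0 1 -2; 0 0 0 1]
T4·…·T1 = [2 4 -4 4; 0 3 -3 9; 0 0 -2 4; 0 0 0 1]
T5·…·T1 = [2 4 -4 9; 0 3 -3 11; 0 0 -2 7; 0 0 0 1]
T6·…·T1 = [2 7 -7 20; 0 3 -3 11; 0 0 -2 7; 0 0 0 1]
det M = -12; M⁻¹ = [1/2 -7/6 0 17/6; 0 1/3 -1/2 -1/6; 0 0 -1/2 7/2; 0 0 0 1]
M⁻¹ · (-69/4, -13/4, 1)ᵀ = (-2, -7/4, 3)ᵀ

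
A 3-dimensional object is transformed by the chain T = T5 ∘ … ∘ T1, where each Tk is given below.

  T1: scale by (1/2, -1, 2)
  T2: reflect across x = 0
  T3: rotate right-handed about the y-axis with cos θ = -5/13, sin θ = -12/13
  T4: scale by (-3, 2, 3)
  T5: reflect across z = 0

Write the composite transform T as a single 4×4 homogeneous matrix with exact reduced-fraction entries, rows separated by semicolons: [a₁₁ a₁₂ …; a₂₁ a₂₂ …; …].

T = [-15/26 0 72/13 0; 0 -2 0 0; 18/13 0 30/13 0; 0 0 0 1]

T1 = [1/2 0 0 0; 0 -1 0 0; 0 0 2 0; 0 0 0 1]
T2·T1 = [-1/2 0 0 0; 0 -1 0 0; 0 0 2 0; 0 0 0 1]
T3·…·T1 = [5/26 0 -24/13 0; 0 -1 0 0; -6/13 0 -10/13 0; 0 0 0 1]
T4·…·T1 = [-15/26 0 72/13 0; 0 -2 0 0; -18/13 0 -30/13 0; 0 0 0 1]
T5·…·T1 = [-15/26 0 72/13 0; 0 -2 0 0; 18/13 0 30/13 0; 0 0 0 1]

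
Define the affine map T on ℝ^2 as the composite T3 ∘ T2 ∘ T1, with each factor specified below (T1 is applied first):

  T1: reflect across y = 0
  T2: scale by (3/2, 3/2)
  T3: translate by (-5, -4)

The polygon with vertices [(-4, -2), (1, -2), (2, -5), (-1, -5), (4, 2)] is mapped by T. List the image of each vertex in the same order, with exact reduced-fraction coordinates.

image vertices: (-11, -1), (-7/2, -1), (-2, 7/2), (-13/2, 7/2), (1, -7)

T1 reflect across y = 0: (-4, -2) → (-4, 2); (1, -2) → (1, 2); (2, -5) → (2, 5); (-1, -5) → (-1, 5); (4, 2) → (4, -2)
T2 scale by (3/2, 3/2): (-4, 2) → (-6, 3); (1, 2) → (3/2, 3); (2, 5) → (3, 15/2); (-1, 5) → (-3/2, 15/2); (4, -2) → (6, -3)
T3 translate by (-5, -4): (-6, 3) → (-11, -1); (3/2, 3) → (-7/2, -1); (3, 15/2) → (-2, 7/2); (-3/2, 15/2) → (-13/2, 7/2); (6, -3) → (1, -7)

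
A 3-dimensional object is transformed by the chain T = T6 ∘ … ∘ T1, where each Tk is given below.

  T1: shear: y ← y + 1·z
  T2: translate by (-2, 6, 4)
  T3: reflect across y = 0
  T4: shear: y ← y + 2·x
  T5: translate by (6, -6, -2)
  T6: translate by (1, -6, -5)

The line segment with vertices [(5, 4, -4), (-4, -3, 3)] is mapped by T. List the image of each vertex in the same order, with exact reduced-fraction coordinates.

image vertices: (10, -12, -7), (1, -30, 0)

T1 shear: y ← y + 1·z: (5, 4, -4) → (5, 0, -4); (-4, -3, 3) → (-4, 0, 3)
T2 translate by (-2, 6, 4): (5, 0, -4) → (3, 6, 0); (-4, 0, 3) → (-6, 6, 7)
T3 reflect across y = 0: (3, 6, 0) → (3, -6, 0); (-6, 6, 7) → (-6, -6, 7)
T4 shear: y ← y + 2·x: (3, -6, 0) → (3, 0, 0); (-6, -6, 7) → (-6, -18, 7)
T5 translate by (6, -6, -2): (3, 0, 0) → (9, -6, -2); (-6, -18, 7) → (0, -24, 5)
T6 translate by (1, -6, -5): (9, -6, -2) → (10, -12, -7); (0, -24, 5) → (1, -30, 0)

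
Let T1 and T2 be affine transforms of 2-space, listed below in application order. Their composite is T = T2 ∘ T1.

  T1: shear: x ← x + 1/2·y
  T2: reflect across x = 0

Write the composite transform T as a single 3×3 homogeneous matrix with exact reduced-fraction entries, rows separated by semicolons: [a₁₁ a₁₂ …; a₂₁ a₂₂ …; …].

T1 = [1 1/2 0; 0 1 0; 0 0 1]
T2·T1 = [-1 -1/2 0; 0 1 0; 0 0 1]

T = [-1 -1/2 0; 0 1 0; 0 0 1]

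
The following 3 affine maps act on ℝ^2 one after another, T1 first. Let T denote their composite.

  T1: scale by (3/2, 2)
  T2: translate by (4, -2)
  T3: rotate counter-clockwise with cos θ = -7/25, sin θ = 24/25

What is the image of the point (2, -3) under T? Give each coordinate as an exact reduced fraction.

T(p) = (143/25, 224/25)

T1 scale by (3/2, 2): (2, -3) → (3, -6)
T2 translate by (4, -2): (3, -6) → (7, -8)
T3 rotate counter-clockwise with cos θ = -7/25, sin θ = 24/25: (7, -8) → (143/25, 224/25)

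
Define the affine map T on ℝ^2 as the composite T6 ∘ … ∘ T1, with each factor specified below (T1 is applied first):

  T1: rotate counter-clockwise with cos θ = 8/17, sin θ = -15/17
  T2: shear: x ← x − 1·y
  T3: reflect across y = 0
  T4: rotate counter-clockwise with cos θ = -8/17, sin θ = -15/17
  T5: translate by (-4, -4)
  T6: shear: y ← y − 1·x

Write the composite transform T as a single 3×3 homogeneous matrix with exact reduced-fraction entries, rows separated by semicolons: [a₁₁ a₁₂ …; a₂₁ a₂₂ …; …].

T = [41/289 -176/289 -4; -506/289 135/289 0; 0 0 1]

T1 = [8/17 15/17 0; -15/17 8/17 0; 0 0 1]
T2·T1 = [23/17 7/17 0; -15/17 8/17 0; 0 0 1]
T3·…·T1 = [23/17 7/17 0; 15/17 -8/17 0; 0 0 1]
T4·…·T1 = [41/289 -176/289 0; -465/289 -41/289 0; 0 0 1]
T5·…·T1 = [41/289 -176/289 -4; -465/289 -41/289 -4; 0 0 1]
T6·…·T1 = [41/289 -176/289 -4; -506/289 135/289 0; 0 0 1]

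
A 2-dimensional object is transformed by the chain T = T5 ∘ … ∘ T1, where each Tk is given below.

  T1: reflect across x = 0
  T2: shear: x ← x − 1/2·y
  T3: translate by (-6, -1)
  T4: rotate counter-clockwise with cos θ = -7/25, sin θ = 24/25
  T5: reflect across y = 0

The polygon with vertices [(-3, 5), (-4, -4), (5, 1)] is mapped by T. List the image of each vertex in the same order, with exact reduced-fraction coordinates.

image vertices: (-23/10, 32/5), (24/5, -7/5), (161/50, 276/25)

T1 reflect across x = 0: (-3, 5) → (3, 5); (-4, -4) → (4, -4); (5, 1) → (-5, 1)
T2 shear: x ← x − 1/2·y: (3, 5) → (1/2, 5); (4, -4) → (6, -4); (-5, 1) → (-11/2, 1)
T3 translate by (-6, -1): (1/2, 5) → (-11/2, 4); (6, -4) → (0, -5); (-11/2, 1) → (-23/2, 0)
T4 rotate counter-clockwise with cos θ = -7/25, sin θ = 24/25: (-11/2, 4) → (-23/10, -32/5); (0, -5) → (24/5, 7/5); (-23/2, 0) → (161/50, -276/25)
T5 reflect across y = 0: (-23/10, -32/5) → (-23/10, 32/5); (24/5, 7/5) → (24/5, -7/5); (161/50, -276/25) → (161/50, 276/25)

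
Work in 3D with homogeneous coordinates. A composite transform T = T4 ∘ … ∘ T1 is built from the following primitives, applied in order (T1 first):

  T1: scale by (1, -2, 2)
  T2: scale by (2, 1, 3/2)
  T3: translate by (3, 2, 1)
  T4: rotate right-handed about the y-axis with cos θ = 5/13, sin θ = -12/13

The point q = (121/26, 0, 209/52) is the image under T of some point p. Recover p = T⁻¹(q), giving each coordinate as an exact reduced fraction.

p = (5/4, 1, -5/4)

T1 = [1 0 0 0; 0 -2 0 0; 0 0 2 0; 0 0 0 1]
T2·T1 = [2 0 0 0; 0 -2 0 0; 0 0 3 0; 0 0 0 1]
T3·…·T1 = [2 0 0 3; 0 -2 0 2; 0 0 3 1; 0 0 0 1]
T4·…·T1 = [10/13 0 -36/13 3/13; 0 -2 0 2; 24/13 0 15/13 41/13; 0 0 0 1]
det M = -12; M⁻¹ = [5/26 0 6/13 -3/2; 0 -1/2 0 1; -4/13 0 5/39 -1/3; 0 0 0 1]
M⁻¹ · (121/26, 0, 209/52)ᵀ = (5/4, 1, -5/4)ᵀ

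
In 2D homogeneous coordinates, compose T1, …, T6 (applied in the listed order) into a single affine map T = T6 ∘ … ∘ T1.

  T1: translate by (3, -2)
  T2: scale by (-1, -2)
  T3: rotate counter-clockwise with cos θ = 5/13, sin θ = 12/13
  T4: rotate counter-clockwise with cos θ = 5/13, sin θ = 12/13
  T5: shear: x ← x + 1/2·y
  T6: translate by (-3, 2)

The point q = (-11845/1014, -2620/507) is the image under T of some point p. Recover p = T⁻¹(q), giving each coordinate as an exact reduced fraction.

T1 = [1 0 3; 0 1 -2; 0 0 1]
T2·T1 = [-1 0 -3; 0 -2 4; 0 0 1]
T3·…·T1 = [-5/13 24/13 -63/13; -12/13 -10/13 -16/13; 0 0 1]
T4·…·T1 = [119/169 240/169 -123/169; -120/169 238/169 -836/169; 0 0 1]
T5·…·T1 = [59/169 359/169 -541/169; -120/169 238/169 -836/169; 0 0 1]
T6·…·T1 = [59/169 359/169 -1048/169; -120/169 238/169 -498/169; 0 0 1]
det M = 2; M⁻¹ = [119/169 -359/338 209/169; 60/169 59/338 459/169; 0 0 1]
M⁻¹ · (-11845/1014, -2620/507)ᵀ = (-3/2, -7/3)ᵀ

p = (-3/2, -7/3)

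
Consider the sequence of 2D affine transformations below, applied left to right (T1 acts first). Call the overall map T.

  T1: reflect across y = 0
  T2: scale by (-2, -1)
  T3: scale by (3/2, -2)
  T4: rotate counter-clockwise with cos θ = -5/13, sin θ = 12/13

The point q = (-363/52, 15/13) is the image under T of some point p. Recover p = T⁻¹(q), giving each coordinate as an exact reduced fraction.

p = (-5/4, -3)

T1 = [1 0 0; 0 -1 0; 0 0 1]
T2·T1 = [-2 0 0; 0 1 0; 0 0 1]
T3·…·T1 = [-3 0 0; 0 -2 0; 0 0 1]
T4·…·T1 = [15/13 24/13 0; -36/13 10/13 0; 0 0 1]
det M = 6; M⁻¹ = [5/39 -4/13 0; 6/13 5/26 0; 0 0 1]
M⁻¹ · (-363/52, 15/13)ᵀ = (-5/4, -3)ᵀ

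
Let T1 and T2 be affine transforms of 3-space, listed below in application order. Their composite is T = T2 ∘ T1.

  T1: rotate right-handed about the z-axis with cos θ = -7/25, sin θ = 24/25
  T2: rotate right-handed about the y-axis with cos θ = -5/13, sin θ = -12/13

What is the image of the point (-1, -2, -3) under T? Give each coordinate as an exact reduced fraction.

T1 rotate right-handed about the z-axis with cos θ = -7/25, sin θ = 24/25: (-1, -2, -3) → (11/5, -2/5, -3)
T2 rotate right-handed about the y-axis with cos θ = -5/13, sin θ = -12/13: (11/5, -2/5, -3) → (25/13, -2/5, 207/65)

T(p) = (25/13, -2/5, 207/65)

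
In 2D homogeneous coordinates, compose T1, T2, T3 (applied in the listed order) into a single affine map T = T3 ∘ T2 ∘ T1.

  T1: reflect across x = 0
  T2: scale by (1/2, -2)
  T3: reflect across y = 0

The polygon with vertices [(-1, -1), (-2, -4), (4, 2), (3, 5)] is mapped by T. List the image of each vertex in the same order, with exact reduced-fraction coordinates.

image vertices: (1/2, -2), (1, -8), (-2, 4), (-3/2, 10)

T1 reflect across x = 0: (-1, -1) → (1, -1); (-2, -4) → (2, -4); (4, 2) → (-4, 2); (3, 5) → (-3, 5)
T2 scale by (1/2, -2): (1, -1) → (1/2, 2); (2, -4) → (1, 8); (-4, 2) → (-2, -4); (-3, 5) → (-3/2, -10)
T3 reflect across y = 0: (1/2, 2) → (1/2, -2); (1, 8) → (1, -8); (-2, -4) → (-2, 4); (-3/2, -10) → (-3/2, 10)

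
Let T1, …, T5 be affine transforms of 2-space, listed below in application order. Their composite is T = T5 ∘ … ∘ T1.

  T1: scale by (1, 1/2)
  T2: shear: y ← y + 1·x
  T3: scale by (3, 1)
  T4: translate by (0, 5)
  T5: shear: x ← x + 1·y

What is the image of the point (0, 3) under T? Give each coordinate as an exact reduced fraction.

T(p) = (13/2, 13/2)

T1 scale by (1, 1/2): (0, 3) → (0, 3/2)
T2 shear: y ← y + 1·x: (0, 3/2) → (0, 3/2)
T3 scale by (3, 1): (0, 3/2) → (0, 3/2)
T4 translate by (0, 5): (0, 3/2) → (0, 13/2)
T5 shear: x ← x + 1·y: (0, 13/2) → (13/2, 13/2)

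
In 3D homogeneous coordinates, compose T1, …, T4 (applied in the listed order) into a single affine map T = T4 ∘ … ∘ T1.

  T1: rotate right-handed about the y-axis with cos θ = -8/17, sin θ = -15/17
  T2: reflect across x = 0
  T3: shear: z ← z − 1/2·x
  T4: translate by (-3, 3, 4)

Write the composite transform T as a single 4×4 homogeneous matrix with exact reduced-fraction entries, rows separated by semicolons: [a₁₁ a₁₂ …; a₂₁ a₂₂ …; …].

T = [8/17 0 15/17 -3; 0 1 0 3; 11/17 0 -31/34 4; 0 0 0 1]

T1 = [-8/17 0 -15/17 0; 0 1 0 0; 15/17 0 -8/17 0; 0 0 0 1]
T2·T1 = [8/17 0 15/17 0; 0 1 0 0; 15/17 0 -8/17 0; 0 0 0 1]
T3·…·T1 = [8/17 0 15/17 0; 0 1 0 0; 11/17 0 -31/34 0; 0 0 0 1]
T4·…·T1 = [8/17 0 15/17 -3; 0 1 0 3; 11/17 0 -31/34 4; 0 0 0 1]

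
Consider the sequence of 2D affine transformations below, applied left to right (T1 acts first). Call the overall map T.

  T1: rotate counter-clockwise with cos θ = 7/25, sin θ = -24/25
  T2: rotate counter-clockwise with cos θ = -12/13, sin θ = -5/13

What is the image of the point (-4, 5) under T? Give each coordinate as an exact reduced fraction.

T1 rotate counter-clockwise with cos θ = 7/25, sin θ = -24/25: (-4, 5) → (92/25, 131/25)
T2 rotate counter-clockwise with cos θ = -12/13, sin θ = -5/13: (92/25, 131/25) → (-449/325, -2032/325)

T(p) = (-449/325, -2032/325)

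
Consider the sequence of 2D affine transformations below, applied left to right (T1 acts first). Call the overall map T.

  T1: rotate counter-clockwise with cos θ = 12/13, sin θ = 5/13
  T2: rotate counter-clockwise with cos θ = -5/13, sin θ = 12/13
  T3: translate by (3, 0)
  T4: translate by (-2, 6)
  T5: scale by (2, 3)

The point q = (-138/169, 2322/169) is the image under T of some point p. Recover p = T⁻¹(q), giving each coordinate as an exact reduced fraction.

p = (0, 2)

T1 = [12/13 -5/13 0; 5/13 12/13 0; 0 0 1]
T2·T1 = [-120/169 -119/169 0; 119/169 -120/169 0; 0 0 1]
T3·…·T1 = [-120/169 -119/169 3; 119/169 -120/169 0; 0 0 1]
T4·…·T1 = [-120/169 -119/169 1; 119/169 -120/169 6; 0 0 1]
T5·…·T1 = [-240/169 -238/169 2; 357/169 -360/169 18; 0 0 1]
det M = 6; M⁻¹ = [-60/169 119/507 -594/169; -119/338 -40/169 839/169; 0 0 1]
M⁻¹ · (-138/169, 2322/169)ᵀ = (0, 2)ᵀ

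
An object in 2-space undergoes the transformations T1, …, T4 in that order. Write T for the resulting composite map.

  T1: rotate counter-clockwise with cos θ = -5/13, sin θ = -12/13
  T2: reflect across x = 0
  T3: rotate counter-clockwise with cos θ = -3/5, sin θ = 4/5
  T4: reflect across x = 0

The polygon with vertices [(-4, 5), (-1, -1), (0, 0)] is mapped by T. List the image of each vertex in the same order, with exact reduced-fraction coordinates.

image vertices: (-148/65, -389/65), (89/65, -23/65), (0, 0)

T1 rotate counter-clockwise with cos θ = -5/13, sin θ = -12/13: (-4, 5) → (80/13, 23/13); (-1, -1) → (-7/13, 17/13); (0, 0) → (0, 0)
T2 reflect across x = 0: (80/13, 23/13) → (-80/13, 23/13); (-7/13, 17/13) → (7/13, 17/13); (0, 0) → (0, 0)
T3 rotate counter-clockwise with cos θ = -3/5, sin θ = 4/5: (-80/13, 23/13) → (148/65, -389/65); (7/13, 17/13) → (-89/65, -23/65); (0, 0) → (0, 0)
T4 reflect across x = 0: (148/65, -389/65) → (-148/65, -389/65); (-89/65, -23/65) → (89/65, -23/65); (0, 0) → (0, 0)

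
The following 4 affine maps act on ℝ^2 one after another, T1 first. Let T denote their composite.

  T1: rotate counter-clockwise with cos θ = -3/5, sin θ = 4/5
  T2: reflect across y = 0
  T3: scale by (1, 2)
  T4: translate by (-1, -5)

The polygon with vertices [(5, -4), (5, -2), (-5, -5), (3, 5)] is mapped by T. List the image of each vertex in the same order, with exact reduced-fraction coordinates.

image vertices: (-4/5, -89/5), (-12/5, -77/5), (6, -3), (-34/5, -19/5)

T1 rotate counter-clockwise with cos θ = -3/5, sin θ = 4/5: (5, -4) → (1/5, 32/5); (5, -2) → (-7/5, 26/5); (-5, -5) → (7, -1); (3, 5) → (-29/5, -3/5)
T2 reflect across y = 0: (1/5, 32/5) → (1/5, -32/5); (-7/5, 26/5) → (-7/5, -26/5); (7, -1) → (7, 1); (-29/5, -3/5) → (-29/5, 3/5)
T3 scale by (1, 2): (1/5, -32/5) → (1/5, -64/5); (-7/5, -26/5) → (-7/5, -52/5); (7, 1) → (7, 2); (-29/5, 3/5) → (-29/5, 6/5)
T4 translate by (-1, -5): (1/5, -64/5) → (-4/5, -89/5); (-7/5, -52/5) → (-12/5, -77/5); (7, 2) → (6, -3); (-29/5, 6/5) → (-34/5, -19/5)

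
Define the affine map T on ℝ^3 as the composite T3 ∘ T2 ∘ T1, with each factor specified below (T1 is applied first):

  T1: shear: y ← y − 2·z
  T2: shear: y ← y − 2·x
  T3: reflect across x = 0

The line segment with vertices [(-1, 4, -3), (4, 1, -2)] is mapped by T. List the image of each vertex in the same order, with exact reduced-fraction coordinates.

T1 shear: y ← y − 2·z: (-1, 4, -3) → (-1, 10, -3); (4, 1, -2) → (4, 5, -2)
T2 shear: y ← y − 2·x: (-1, 10, -3) → (-1, 12, -3); (4, 5, -2) → (4, -3, -2)
T3 reflect across x = 0: (-1, 12, -3) → (1, 12, -3); (4, -3, -2) → (-4, -3, -2)

image vertices: (1, 12, -3), (-4, -3, -2)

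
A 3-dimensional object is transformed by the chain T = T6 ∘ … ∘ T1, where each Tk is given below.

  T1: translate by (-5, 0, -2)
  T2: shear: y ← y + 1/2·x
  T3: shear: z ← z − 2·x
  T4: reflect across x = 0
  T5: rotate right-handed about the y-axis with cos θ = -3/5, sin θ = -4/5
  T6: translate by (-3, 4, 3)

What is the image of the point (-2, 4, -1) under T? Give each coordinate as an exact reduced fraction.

T(p) = (-16, 9/2, 2)

T1 translate by (-5, 0, -2): (-2, 4, -1) → (-7, 4, -3)
T2 shear: y ← y + 1/2·x: (-7, 4, -3) → (-7, 1/2, -3)
T3 shear: z ← z − 2·x: (-7, 1/2, -3) → (-7, 1/2, 11)
T4 reflect across x = 0: (-7, 1/2, 11) → (7, 1/2, 11)
T5 rotate right-handed about the y-axis with cos θ = -3/5, sin θ = -4/5: (7, 1/2, 11) → (-13, 1/2, -1)
T6 translate by (-3, 4, 3): (-13, 1/2, -1) → (-16, 9/2, 2)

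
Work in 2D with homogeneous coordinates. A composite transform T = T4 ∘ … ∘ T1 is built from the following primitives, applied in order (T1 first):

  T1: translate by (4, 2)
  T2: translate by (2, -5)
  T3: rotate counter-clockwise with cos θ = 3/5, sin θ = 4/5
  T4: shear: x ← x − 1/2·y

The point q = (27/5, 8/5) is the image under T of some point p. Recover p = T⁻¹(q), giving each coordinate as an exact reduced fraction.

T1 = [1 0 4; 0 1 2; 0 0 1]
T2·T1 = [1 0 6; 0 1 -3; 0 0 1]
T3·…·T1 = [3/5 -4/5 6; 4/5 3/5 3; 0 0 1]
T4·…·T1 = [1/5 -11/10 9/2; 4/5 3/5 3; 0 0 1]
det M = 1; M⁻¹ = [3/5 11/10 -6; -4/5 1/5 3; 0 0 1]
M⁻¹ · (27/5, 8/5)ᵀ = (-1, -1)ᵀ

p = (-1, -1)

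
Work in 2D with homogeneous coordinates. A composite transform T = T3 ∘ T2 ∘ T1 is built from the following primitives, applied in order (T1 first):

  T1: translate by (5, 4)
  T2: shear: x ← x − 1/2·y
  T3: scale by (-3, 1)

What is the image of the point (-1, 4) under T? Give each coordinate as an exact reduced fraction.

T(p) = (0, 8)

T1 translate by (5, 4): (-1, 4) → (4, 8)
T2 shear: x ← x − 1/2·y: (4, 8) → (0, 8)
T3 scale by (-3, 1): (0, 8) → (0, 8)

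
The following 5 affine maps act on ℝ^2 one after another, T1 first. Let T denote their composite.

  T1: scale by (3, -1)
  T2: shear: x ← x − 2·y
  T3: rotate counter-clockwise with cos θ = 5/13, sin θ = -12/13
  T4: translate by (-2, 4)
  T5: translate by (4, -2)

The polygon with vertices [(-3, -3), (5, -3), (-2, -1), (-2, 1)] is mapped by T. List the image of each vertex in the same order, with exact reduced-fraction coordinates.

image vertices: (-1, 17), (107/13, -67/13), (-2/13, 127/13), (-6/13, 69/13)

T1 scale by (3, -1): (-3, -3) → (-9, 3); (5, -3) → (15, 3); (-2, -1) → (-6, 1); (-2, 1) → (-6, -1)
T2 shear: x ← x − 2·y: (-9, 3) → (-15, 3); (15, 3) → (9, 3); (-6, 1) → (-8, 1); (-6, -1) → (-4, -1)
T3 rotate counter-clockwise with cos θ = 5/13, sin θ = -12/13: (-15, 3) → (-3, 15); (9, 3) → (81/13, -93/13); (-8, 1) → (-28/13, 101/13); (-4, -1) → (-32/13, 43/13)
T4 translate by (-2, 4): (-3, 15) → (-5, 19); (81/13, -93/13) → (55/13, -41/13); (-28/13, 101/13) → (-54/13, 153/13); (-32/13, 43/13) → (-58/13, 95/13)
T5 translate by (4, -2): (-5, 19) → (-1, 17); (55/13, -41/13) → (107/13, -67/13); (-54/13, 153/13) → (-2/13, 127/13); (-58/13, 95/13) → (-6/13, 69/13)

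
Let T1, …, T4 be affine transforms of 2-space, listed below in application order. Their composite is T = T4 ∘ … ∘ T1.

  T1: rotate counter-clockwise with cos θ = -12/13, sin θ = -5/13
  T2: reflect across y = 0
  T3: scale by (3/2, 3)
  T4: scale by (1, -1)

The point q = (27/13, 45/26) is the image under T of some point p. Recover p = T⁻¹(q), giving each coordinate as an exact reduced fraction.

T1 = [-12/13 5/13 0; -5/13 -12/13 0; 0 0 1]
T2·T1 = [-12/13 5/13 0; 5/13 12/13 0; 0 0 1]
T3·…·T1 = [-18/13 15/26 0; 15/13 36/13 0; 0 0 1]
T4·…·T1 = [-18/13 15/26 0; -15/13 -36/13 0; 0 0 1]
det M = 9/2; M⁻¹ = [-8/13 -5/39 0; 10/39 -4/13 0; 0 0 1]
M⁻¹ · (27/13, 45/26)ᵀ = (-3/2, 0)ᵀ

p = (-3/2, 0)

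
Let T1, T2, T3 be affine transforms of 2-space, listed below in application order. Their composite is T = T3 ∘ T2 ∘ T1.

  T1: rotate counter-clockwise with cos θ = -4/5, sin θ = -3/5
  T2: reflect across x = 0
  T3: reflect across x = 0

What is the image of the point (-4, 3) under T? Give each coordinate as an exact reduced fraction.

T1 rotate counter-clockwise with cos θ = -4/5, sin θ = -3/5: (-4, 3) → (5, 0)
T2 reflect across x = 0: (5, 0) → (-5, 0)
T3 reflect across x = 0: (-5, 0) → (5, 0)

T(p) = (5, 0)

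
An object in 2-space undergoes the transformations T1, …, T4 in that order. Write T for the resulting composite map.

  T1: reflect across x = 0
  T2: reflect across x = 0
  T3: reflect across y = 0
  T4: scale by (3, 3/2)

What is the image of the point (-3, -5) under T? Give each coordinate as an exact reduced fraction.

T(p) = (-9, 15/2)

T1 reflect across x = 0: (-3, -5) → (3, -5)
T2 reflect across x = 0: (3, -5) → (-3, -5)
T3 reflect across y = 0: (-3, -5) → (-3, 5)
T4 scale by (3, 3/2): (-3, 5) → (-9, 15/2)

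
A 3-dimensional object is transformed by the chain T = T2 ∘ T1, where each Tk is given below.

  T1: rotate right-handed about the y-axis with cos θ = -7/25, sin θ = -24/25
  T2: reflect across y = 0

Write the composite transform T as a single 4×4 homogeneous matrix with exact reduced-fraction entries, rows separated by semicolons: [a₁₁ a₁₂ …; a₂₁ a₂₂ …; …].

T1 = [-7/25 0 -24/25 0; 0 1 0 0; 24/25 0 -7/25 0; 0 0 0 1]
T2·T1 = [-7/25 0 -24/25 0; 0 -1 0 0; 24/25 0 -7/25 0; 0 0 0 1]

T = [-7/25 0 -24/25 0; 0 -1 0 0; 24/25 0 -7/25 0; 0 0 0 1]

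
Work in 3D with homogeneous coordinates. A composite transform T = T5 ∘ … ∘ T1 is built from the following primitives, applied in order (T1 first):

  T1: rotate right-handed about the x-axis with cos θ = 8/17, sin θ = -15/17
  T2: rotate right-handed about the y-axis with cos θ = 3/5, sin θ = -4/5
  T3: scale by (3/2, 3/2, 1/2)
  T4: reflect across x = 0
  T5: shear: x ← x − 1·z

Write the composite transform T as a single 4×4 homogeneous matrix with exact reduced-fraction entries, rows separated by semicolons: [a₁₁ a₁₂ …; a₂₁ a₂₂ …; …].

T = [-13/10 -27/34 36/85 0; 0 12/17 45/34 0; 2/5 -9/34 12/85 0; 0 0 0 1]

T1 = [1 0 0 0; 0 8/17 15/17 0; 0 -15/17 8/17 0; 0 0 0 1]
T2·T1 = [3/5 12/17 -32/85 0; 0 8/17 15/17 0; 4/5 -9/17 24/85 0; 0 0 0 1]
T3·…·T1 = [9/10 18/17 -48/85 0; 0 12/17 45/34 0; 2/5 -9/34 12/85 0; 0 0 0 1]
T4·…·T1 = [-9/10 -18/17 48/85 0; 0 12/17 45/34 0; 2/5 -9/34 12/85 0; 0 0 0 1]
T5·…·T1 = [-13/10 -27/34 36/85 0; 0 12/17 45/34 0; 2/5 -9/34 12/85 0; 0 0 0 1]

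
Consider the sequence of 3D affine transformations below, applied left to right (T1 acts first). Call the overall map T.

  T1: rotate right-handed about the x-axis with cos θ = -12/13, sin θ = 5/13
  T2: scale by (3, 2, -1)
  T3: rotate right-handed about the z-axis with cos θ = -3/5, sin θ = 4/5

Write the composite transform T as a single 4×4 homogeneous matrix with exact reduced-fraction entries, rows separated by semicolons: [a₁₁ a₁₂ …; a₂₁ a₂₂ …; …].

T = [-9/5 96/65 8/13 0; 12/5 72/65 6/13 0; 0 -5/13 12/13 0; 0 0 0 1]

T1 = [1 0 0 0; 0 -12/13 -5/13 0; 0 5/13 -12/13 0; 0 0 0 1]
T2·T1 = [3 0 0 0; 0 -24/13 -10/13 0; 0 -5/13 12/13 0; 0 0 0 1]
T3·…·T1 = [-9/5 96/65 8/13 0; 12/5 72/65 6/13 0; 0 -5/13 12/13 0; 0 0 0 1]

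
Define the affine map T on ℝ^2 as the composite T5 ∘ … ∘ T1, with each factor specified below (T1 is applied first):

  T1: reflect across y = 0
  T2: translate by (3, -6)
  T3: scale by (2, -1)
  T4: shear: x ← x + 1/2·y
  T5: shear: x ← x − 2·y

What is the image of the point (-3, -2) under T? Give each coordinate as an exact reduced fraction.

T1 reflect across y = 0: (-3, -2) → (-3, 2)
T2 translate by (3, -6): (-3, 2) → (0, -4)
T3 scale by (2, -1): (0, -4) → (0, 4)
T4 shear: x ← x + 1/2·y: (0, 4) → (2, 4)
T5 shear: x ← x − 2·y: (2, 4) → (-6, 4)

T(p) = (-6, 4)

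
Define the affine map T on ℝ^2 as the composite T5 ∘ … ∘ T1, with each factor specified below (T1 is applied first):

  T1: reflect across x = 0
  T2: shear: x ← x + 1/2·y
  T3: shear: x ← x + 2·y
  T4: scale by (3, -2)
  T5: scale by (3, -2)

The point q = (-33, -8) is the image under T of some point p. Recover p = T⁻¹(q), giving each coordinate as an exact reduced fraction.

p = (-4/3, -2)

T1 = [-1 0 0; 0 1 0; 0 0 1]
T2·T1 = [-1 1/2 0; 0 1 0; 0 0 1]
T3·…·T1 = [-1 5/2 0; 0 1 0; 0 0 1]
T4·…·T1 = [-3 15/2 0; 0 -2 0; 0 0 1]
T5·…·T1 = [-9 45/2 0; 0 4 0; 0 0 1]
det M = -36; M⁻¹ = [-1/9 5/8 0; 0 1/4 0; 0 0 1]
M⁻¹ · (-33, -8)ᵀ = (-4/3, -2)ᵀ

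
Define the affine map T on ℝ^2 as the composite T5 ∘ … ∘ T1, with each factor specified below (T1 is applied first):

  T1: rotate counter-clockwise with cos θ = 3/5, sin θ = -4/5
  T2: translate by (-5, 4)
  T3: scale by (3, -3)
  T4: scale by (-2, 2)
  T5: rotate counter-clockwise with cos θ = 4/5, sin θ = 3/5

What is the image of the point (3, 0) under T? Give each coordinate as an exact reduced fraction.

T(p) = (528/25, 96/25)

T1 rotate counter-clockwise with cos θ = 3/5, sin θ = -4/5: (3, 0) → (9/5, -12/5)
T2 translate by (-5, 4): (9/5, -12/5) → (-16/5, 8/5)
T3 scale by (3, -3): (-16/5, 8/5) → (-48/5, -24/5)
T4 scale by (-2, 2): (-48/5, -24/5) → (96/5, -48/5)
T5 rotate counter-clockwise with cos θ = 4/5, sin θ = 3/5: (96/5, -48/5) → (528/25, 96/25)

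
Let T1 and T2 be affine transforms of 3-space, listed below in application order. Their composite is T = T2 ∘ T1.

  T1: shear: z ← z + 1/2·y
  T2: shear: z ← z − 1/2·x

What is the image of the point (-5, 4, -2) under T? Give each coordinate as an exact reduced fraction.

T1 shear: z ← z + 1/2·y: (-5, 4, -2) → (-5, 4, 0)
T2 shear: z ← z − 1/2·x: (-5, 4, 0) → (-5, 4, 5/2)

T(p) = (-5, 4, 5/2)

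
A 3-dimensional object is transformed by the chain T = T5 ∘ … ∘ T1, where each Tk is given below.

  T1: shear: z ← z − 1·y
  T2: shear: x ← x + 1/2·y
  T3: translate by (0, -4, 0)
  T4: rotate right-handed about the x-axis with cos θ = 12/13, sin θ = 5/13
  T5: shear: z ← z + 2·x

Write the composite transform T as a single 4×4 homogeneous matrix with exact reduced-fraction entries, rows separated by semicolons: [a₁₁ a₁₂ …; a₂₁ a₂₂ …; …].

T1 = [1 0 0 0; 0 1 0 0; 0 -1 1 0; 0 0 0 1]
T2·T1 = [1 1/2 0 0; 0 1 0 0; 0 -1 1 0; 0 0 0 1]
T3·…·T1 = [1 1/2 0 0; 0 1 0 -4; 0 -1 1 0; 0 0 0 1]
T4·…·T1 = [1 1/2 0 0; 0 17/13 -5/13 -48/13; 0 -7/13 12/13 -20/13; 0 0 0 1]
T5·…·T1 = [1 1/2 0 0; 0 17/13 -5/13 -48/13; 2 6/13 12/13 -20/13; 0 0 0 1]

T = [1 1/2 0 0; 0 17/13 -5/13 -48/13; 2 6/13 12/13 -20/13; 0 0 0 1]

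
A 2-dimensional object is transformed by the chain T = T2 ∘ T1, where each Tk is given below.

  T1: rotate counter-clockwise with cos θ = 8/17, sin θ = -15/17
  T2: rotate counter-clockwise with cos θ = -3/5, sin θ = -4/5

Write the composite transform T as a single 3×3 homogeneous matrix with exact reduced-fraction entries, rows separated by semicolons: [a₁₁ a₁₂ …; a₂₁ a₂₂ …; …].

T = [-84/85 -13/85 0; 13/85 -84/85 0; 0 0 1]

T1 = [8/17 15/17 0; -15/17 8/17 0; 0 0 1]
T2·T1 = [-84/85 -13/85 0; 13/85 -84/85 0; 0 0 1]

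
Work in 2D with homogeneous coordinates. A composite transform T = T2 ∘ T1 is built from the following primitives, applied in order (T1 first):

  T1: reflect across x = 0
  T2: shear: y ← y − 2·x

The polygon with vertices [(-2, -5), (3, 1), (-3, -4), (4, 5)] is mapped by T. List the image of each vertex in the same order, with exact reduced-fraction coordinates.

T1 reflect across x = 0: (-2, -5) → (2, -5); (3, 1) → (-3, 1); (-3, -4) → (3, -4); (4, 5) → (-4, 5)
T2 shear: y ← y − 2·x: (2, -5) → (2, -9); (-3, 1) → (-3, 7); (3, -4) → (3, -10); (-4, 5) → (-4, 13)

image vertices: (2, -9), (-3, 7), (3, -10), (-4, 13)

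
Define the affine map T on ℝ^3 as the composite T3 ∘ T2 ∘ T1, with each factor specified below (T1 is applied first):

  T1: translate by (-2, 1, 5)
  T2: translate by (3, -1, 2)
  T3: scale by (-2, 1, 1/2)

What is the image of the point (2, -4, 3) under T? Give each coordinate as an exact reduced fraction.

T(p) = (-6, -4, 5)

T1 translate by (-2, 1, 5): (2, -4, 3) → (0, -3, 8)
T2 translate by (3, -1, 2): (0, -3, 8) → (3, -4, 10)
T3 scale by (-2, 1, 1/2): (3, -4, 10) → (-6, -4, 5)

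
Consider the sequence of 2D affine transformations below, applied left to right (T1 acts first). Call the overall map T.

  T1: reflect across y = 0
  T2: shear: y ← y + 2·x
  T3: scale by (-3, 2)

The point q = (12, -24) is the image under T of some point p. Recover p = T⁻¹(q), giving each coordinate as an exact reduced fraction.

T1 = [1 0 0; 0 -1 0; 0 0 1]
T2·T1 = [1 0 0; 2 -1 0; 0 0 1]
T3·…·T1 = [-3 0 0; 4 -2 0; 0 0 1]
det M = 6; M⁻¹ = [-1/3 0 0; -2/3 -1/2 0; 0 0 1]
M⁻¹ · (12, -24)ᵀ = (-4, 4)ᵀ

p = (-4, 4)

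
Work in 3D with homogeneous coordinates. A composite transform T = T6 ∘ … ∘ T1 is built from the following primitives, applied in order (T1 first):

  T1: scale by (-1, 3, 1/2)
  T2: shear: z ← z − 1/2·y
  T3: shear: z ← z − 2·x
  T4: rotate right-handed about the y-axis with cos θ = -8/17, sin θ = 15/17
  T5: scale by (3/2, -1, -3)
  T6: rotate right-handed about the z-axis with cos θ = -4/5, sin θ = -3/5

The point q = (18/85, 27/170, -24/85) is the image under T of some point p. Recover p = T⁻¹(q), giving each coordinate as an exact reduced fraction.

T1 = [-1 0 0 0; 0 3 0 0; 0 0 1/2 0; 0 0 0 1]
T2·T1 = [-1 0 0 0; 0 3 0 0; 0 -3/2 1/2 0; 0 0 0 1]
T3·…·T1 = [-1 0 0 0; 0 3 0 0; 2 -3/2 1/2 0; 0 0 0 1]
T4·…·T1 = [38/17 -45/34 15/34 0; 0 3 0 0; -1/17 12/17 -4/17 0; 0 0 0 1]
T5·…·T1 = [57/17 -135/68 45/68 0; 0 -3 0 0; 3/17 -36/17 12/17 0; 0 0 0 1]
T6·…·T1 = [-228/85 -18/85 -9/17 0; -171/85 1221/340 -27/68 0; 3/17 -36/17 12/17 0; 0 0 0 1]
det M = -27/4; M⁻¹ = [-64/255 -16/85 -5/17 0; -1/5 4/15 0 0; -137/255 72/85 76/51 0; 0 0 0 1]
M⁻¹ · (18/85, 27/170, -24/85)ᵀ = (0, 0, -2/5)ᵀ

p = (0, 0, -2/5)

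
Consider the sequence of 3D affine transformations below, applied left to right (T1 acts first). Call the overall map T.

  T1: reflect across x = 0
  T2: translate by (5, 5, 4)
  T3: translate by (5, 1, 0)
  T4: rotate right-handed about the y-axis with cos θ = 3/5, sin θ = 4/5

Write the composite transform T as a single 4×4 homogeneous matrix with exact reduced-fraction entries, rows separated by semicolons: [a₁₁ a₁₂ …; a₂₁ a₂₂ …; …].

T = [-3/5 0 4/5 46/5; 0 1 0 6; 4/5 0 3/5 -28/5; 0 0 0 1]

T1 = [-1 0 0 0; 0 1 0 0; 0 0 1 0; 0 0 0 1]
T2·T1 = [-1 0 0 5; 0 1 0 5; 0 0 1 4; 0 0 0 1]
T3·…·T1 = [-1 0 0 10; 0 1 0 6; 0 0 1 4; 0 0 0 1]
T4·…·T1 = [-3/5 0 4/5 46/5; 0 1 0 6; 4/5 0 3/5 -28/5; 0 0 0 1]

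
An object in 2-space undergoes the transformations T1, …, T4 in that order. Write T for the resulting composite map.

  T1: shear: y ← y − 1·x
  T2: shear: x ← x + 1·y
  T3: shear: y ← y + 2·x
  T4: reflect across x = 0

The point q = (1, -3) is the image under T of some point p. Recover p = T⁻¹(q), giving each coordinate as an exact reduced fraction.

T1 = [1 0 0; -1 1 0; 0 0 1]
T2·T1 = [0 1 0; -1 1 0; 0 0 1]
T3·…·T1 = [0 1 0; -1 3 0; 0 0 1]
T4·…·T1 = [0 -1 0; -1 3 0; 0 0 1]
det M = -1; M⁻¹ = [-3 -1 0; -1 0 0; 0 0 1]
M⁻¹ · (1, -3)ᵀ = (0, -1)ᵀ

p = (0, -1)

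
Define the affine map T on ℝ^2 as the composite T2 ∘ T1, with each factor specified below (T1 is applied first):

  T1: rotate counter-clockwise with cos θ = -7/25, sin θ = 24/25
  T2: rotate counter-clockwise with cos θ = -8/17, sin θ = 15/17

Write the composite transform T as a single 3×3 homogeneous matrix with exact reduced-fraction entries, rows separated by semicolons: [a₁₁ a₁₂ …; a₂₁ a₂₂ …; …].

T = [-304/425 297/425 0; -297/425 -304/425 0; 0 0 1]

T1 = [-7/25 -24/25 0; 24/25 -7/25 0; 0 0 1]
T2·T1 = [-304/425 297/425 0; -297/425 -304/425 0; 0 0 1]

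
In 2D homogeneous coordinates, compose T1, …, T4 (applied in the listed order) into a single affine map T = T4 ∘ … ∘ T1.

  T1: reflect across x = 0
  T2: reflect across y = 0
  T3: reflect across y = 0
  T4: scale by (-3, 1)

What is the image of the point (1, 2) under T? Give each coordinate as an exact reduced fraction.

T(p) = (3, 2)

T1 reflect across x = 0: (1, 2) → (-1, 2)
T2 reflect across y = 0: (-1, 2) → (-1, -2)
T3 reflect across y = 0: (-1, -2) → (-1, 2)
T4 scale by (-3, 1): (-1, 2) → (3, 2)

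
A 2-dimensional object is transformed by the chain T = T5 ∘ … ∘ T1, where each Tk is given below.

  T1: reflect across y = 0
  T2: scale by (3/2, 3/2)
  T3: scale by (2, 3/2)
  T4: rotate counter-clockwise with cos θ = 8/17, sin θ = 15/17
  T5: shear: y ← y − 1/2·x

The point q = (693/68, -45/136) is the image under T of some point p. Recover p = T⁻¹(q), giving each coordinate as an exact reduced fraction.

T1 = [1 0 0; 0 -1 0; 0 0 1]
T2·T1 = [3/2 0 0; 0 -3/2 0; 0 0 1]
T3·…·T1 = [3 0 0; 0 -9/4 0; 0 0 1]
T4·…·T1 = [24/17 135/68 0; 45/17 -18/17 0; 0 0 1]
T5·…·T1 = [24/17 135/68 0; 33/17 -279/136 0; 0 0 1]
det M = -27/4; M⁻¹ = [31/102 5/17 0; 44/153 -32/153 0; 0 0 1]
M⁻¹ · (693/68, -45/136)ᵀ = (3, 3)ᵀ

p = (3, 3)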